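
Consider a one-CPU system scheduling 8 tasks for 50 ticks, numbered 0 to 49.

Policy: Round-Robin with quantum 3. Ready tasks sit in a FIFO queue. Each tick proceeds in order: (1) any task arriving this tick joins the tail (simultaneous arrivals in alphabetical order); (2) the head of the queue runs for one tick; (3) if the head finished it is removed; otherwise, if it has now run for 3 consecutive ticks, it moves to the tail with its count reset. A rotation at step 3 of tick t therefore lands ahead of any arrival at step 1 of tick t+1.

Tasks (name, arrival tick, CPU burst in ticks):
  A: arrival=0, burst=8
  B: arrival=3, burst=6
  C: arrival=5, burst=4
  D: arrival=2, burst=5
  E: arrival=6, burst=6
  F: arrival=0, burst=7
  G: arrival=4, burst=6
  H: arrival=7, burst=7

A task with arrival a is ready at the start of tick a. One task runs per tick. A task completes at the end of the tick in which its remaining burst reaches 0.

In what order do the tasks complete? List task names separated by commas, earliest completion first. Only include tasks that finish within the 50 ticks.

completion order = D, A, B, G, C, F, E, H

t=0: queue=[A,F] q_used=0 → run A
t=1: queue=[A,F] q_used=1 → run A
t=2: queue=[A,F,D] q_used=2 → run A
t=3: queue=[F,D,A,B] q_used=0 → run F
t=4: queue=[F,D,A,B,G] q_used=1 → run F
t=5: queue=[F,D,A,B,G,C] q_used=2 → run F
t=6: queue=[D,A,B,G,C,F,E] q_used=0 → run D
t=7: queue=[D,A,B,G,C,F,E,H] q_used=1 → run D
t=8: queue=[D,A,B,G,C,F,E,H] q_used=2 → run D
t=9: queue=[A,B,G,C,F,E,H,D] q_used=0 → run A
t=10: queue=[A,B,G,C,F,E,H,D] q_used=1 → run A
t=11: queue=[A,B,G,C,F,E,H,D] q_used=2 → run A
t=12: queue=[B,G,C,F,E,H,D,A] q_used=0 → run B
t=13: queue=[B,G,C,F,E,H,D,A] q_used=1 → run B
t=14: queue=[B,G,C,F,E,H,D,A] q_used=2 → run B
t=15: queue=[G,C,F,E,H,D,A,B] q_used=0 → run G
t=16: queue=[G,C,F,E,H,D,A,B] q_used=1 → run G
t=17: queue=[G,C,F,E,H,D,A,B] q_used=2 → run G
t=18: queue=[C,F,E,H,D,A,B,G] q_used=0 → run C
t=19: queue=[C,F,E,H,D,A,B,G] q_used=1 → run C
t=20: queue=[C,F,E,H,D,A,B,G] q_used=2 → run C
t=21: queue=[F,E,H,D,A,B,G,C] q_used=0 → run F
t=22: queue=[F,E,H,D,A,B,G,C] q_used=1 → run F
t=23: queue=[F,E,H,D,A,B,G,C] q_used=2 → run F
t=24: queue=[E,H,D,A,B,G,C,F] q_used=0 → run E
t=25: queue=[E,H,D,A,B,G,C,F] q_used=1 → run E
t=26: queue=[E,H,D,A,B,G,C,F] q_used=2 → run E
t=27: queue=[H,D,A,B,G,C,F,E] q_used=0 → run H
t=28: queue=[H,D,A,B,G,C,F,E] q_used=1 → run H
t=29: queue=[H,D,A,B,G,C,F,E] q_used=2 → run H
t=30: queue=[D,A,B,G,C,F,E,H] q_used=0 → run D
t=31: queue=[D,A,B,G,C,F,E,H] q_used=1 → run D
t=32: queue=[A,B,G,C,F,E,H] q_used=0 → run A
t=33: queue=[A,B,G,C,F,E,H] q_used=1 → run A
t=34: queue=[B,G,C,F,E,H] q_used=0 → run B
t=35: queue=[B,G,C,F,E,H] q_used=1 → run B
t=36: queue=[B,G,C,F,E,H] q_used=2 → run B
t=37: queue=[G,C,F,E,H] q_used=0 → run G
t=38: queue=[G,C,F,E,H] q_used=1 → run G
t=39: queue=[G,C,F,E,H] q_used=2 → run G
t=40: queue=[C,F,E,H] q_used=0 → run C
t=41: queue=[F,E,H] q_used=0 → run F
t=42: queue=[E,H] q_used=0 → run E
t=43: queue=[E,H] q_used=1 → run E
t=44: queue=[E,H] q_used=2 → run E
t=45: queue=[H] q_used=0 → run H
t=46: queue=[H] q_used=1 → run H
t=47: queue=[H] q_used=2 → run H
t=48: queue=[H] q_used=0 → run H
t=49: (idle)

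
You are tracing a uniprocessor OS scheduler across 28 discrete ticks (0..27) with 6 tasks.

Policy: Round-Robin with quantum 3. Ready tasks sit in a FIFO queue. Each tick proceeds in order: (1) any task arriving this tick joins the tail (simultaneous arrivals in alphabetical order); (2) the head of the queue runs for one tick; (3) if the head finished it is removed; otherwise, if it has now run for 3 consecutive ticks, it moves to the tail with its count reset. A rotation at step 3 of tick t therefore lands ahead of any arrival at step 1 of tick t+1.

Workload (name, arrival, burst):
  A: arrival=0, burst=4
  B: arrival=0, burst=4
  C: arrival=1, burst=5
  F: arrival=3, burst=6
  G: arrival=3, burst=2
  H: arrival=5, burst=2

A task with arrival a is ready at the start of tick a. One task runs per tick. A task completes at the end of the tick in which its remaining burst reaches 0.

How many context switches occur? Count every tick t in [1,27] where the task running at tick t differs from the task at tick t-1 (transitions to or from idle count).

t=0: queue=[A,B] q_used=0 → run A
t=1: queue=[A,B,C] q_used=1 → run A
t=2: queue=[A,B,C] q_used=2 → run A
t=3: queue=[B,C,A,F,G] q_used=0 → run B
t=4: queue=[B,C,A,F,G] q_used=1 → run B
t=5: queue=[B,C,A,F,G,H] q_used=2 → run B
t=6: queue=[C,A,F,G,H,B] q_used=0 → run C
t=7: queue=[C,A,F,G,H,B] q_used=1 → run C
t=8: queue=[C,A,F,G,H,B] q_used=2 → run C
t=9: queue=[A,F,G,H,B,C] q_used=0 → run A
t=10: queue=[F,G,H,B,C] q_used=0 → run F
t=11: queue=[F,G,H,B,C] q_used=1 → run F
t=12: queue=[F,G,H,B,C] q_used=2 → run F
t=13: queue=[G,H,B,C,F] q_used=0 → run G
t=14: queue=[G,H,B,C,F] q_used=1 → run G
t=15: queue=[H,B,C,F] q_used=0 → run H
t=16: queue=[H,B,C,F] q_used=1 → run H
t=17: queue=[B,C,F] q_used=0 → run B
t=18: queue=[C,F] q_used=0 → run C
t=19: queue=[C,F] q_used=1 → run C
t=20: queue=[F] q_used=0 → run F
t=21: queue=[F] q_used=1 → run F
t=22: queue=[F] q_used=2 → run F
t=23: (idle)
t=24: (idle)
t=25: (idle)
t=26: (idle)
t=27: (idle)

context switches = 10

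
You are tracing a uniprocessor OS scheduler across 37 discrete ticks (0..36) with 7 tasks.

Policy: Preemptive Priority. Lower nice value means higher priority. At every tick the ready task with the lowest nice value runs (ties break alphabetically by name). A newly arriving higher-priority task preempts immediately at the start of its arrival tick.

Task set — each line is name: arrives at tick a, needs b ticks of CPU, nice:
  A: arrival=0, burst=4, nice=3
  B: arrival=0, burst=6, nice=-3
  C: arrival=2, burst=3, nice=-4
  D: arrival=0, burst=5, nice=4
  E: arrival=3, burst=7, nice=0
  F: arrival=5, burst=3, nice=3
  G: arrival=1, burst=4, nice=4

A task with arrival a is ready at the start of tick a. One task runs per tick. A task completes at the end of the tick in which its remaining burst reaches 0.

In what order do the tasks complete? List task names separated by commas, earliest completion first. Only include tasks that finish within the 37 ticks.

t=0: ready={A,B,D} → run B
t=1: ready={A,B,D,G} → run B
t=2: ready={A,B,C,D,G} → run C
t=3: ready={A,B,C,D,E,G} → run C
t=4: ready={A,B,C,D,E,G} → run C
t=5: ready={A,B,D,E,F,G} → run B
t=6: ready={A,B,D,E,F,G} → run B
t=7: ready={A,B,D,E,F,G} → run B
t=8: ready={A,B,D,E,F,G} → run B
t=9: ready={A,D,E,F,G} → run E
t=10: ready={A,D,E,F,G} → run E
t=11: ready={A,D,E,F,G} → run E
t=12: ready={A,D,E,F,G} → run E
t=13: ready={A,D,E,F,G} → run E
t=14: ready={A,D,E,F,G} → run E
t=15: ready={A,D,E,F,G} → run E
t=16: ready={A,D,F,G} → run A
t=17: ready={A,D,F,G} → run A
t=18: ready={A,D,F,G} → run A
t=19: ready={A,D,F,G} → run A
t=20: ready={D,F,G} → run F
t=21: ready={D,F,G} → run F
t=22: ready={D,F,G} → run F
t=23: ready={D,G} → run D
t=24: ready={D,G} → run D
t=25: ready={D,G} → run D
t=26: ready={D,G} → run D
t=27: ready={D,G} → run D
t=28: ready={G} → run G
t=29: ready={G} → run G
t=30: ready={G} → run G
t=31: ready={G} → run G
t=32: (idle)
t=33: (idle)
t=34: (idle)
t=35: (idle)
t=36: (idle)

completion order = C, B, E, A, F, D, G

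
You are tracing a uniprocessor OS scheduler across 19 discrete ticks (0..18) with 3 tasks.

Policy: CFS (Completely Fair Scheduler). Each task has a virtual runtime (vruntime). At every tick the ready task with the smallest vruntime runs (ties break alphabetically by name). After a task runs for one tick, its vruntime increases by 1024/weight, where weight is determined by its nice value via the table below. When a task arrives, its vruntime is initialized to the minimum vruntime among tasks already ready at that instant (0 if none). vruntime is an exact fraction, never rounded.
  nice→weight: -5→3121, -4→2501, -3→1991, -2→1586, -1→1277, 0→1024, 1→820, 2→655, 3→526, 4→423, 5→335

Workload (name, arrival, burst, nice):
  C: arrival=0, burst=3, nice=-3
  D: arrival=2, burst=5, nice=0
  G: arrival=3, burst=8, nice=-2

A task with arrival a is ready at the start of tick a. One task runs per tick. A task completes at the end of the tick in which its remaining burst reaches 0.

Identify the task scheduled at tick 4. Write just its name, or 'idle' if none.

t=0: vr[C=0] → run C
t=1: vr[C=1024/1991] → run C
t=2: vr[C=2048/1991 D=2048/1991] → run C
t=3: vr[D=2048/1991 G=2048/1991] → run D
t=4: vr[D=4039/1991 G=2048/1991] → run G
t=5: vr[D=4039/1991 G=2643456/1578863] → run G
t=6: vr[D=4039/1991 G=3662848/1578863] → run D
t=7: vr[D=6030/1991 G=3662848/1578863] → run G
t=8: vr[D=6030/1991 G=4682240/1578863] → run G
t=9: vr[D=6030/1991 G=5701632/1578863] → run D
t=10: vr[D=8021/1991 G=5701632/1578863] → run G
t=11: vr[D=8021/1991 G=6721024/1578863] → run D
t=12: vr[D=10012/1991 G=6721024/1578863] → run G
t=13: vr[D=10012/1991 G=7740416/1578863] → run G
t=14: vr[D=10012/1991 G=8759808/1578863] → run D
t=15: vr[G=8759808/1578863] → run G
t=16: (idle)
t=17: (idle)
t=18: (idle)

running at tick 4 = G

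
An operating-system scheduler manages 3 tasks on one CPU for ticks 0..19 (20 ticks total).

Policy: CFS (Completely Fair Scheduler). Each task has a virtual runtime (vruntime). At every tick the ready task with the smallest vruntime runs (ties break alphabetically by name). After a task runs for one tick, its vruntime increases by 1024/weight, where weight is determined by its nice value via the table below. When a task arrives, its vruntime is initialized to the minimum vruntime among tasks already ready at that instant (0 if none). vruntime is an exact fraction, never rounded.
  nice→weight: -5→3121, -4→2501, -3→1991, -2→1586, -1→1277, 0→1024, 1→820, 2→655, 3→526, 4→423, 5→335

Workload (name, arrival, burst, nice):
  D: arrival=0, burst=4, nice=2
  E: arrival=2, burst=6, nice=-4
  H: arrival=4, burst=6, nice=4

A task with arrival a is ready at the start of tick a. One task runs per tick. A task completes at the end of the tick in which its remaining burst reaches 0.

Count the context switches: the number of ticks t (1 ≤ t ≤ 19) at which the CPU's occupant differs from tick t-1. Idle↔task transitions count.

t=0: vr[D=0] → run D
t=1: vr[D=1024/655] → run D
t=2: vr[D=2048/655 E=2048/655] → run D
t=3: vr[D=3072/655 E=2048/655] → run E
t=4: vr[D=3072/655 E=5792768/1638155 H=5792768/1638155] → run E
t=5: vr[D=3072/655 E=6463488/1638155 H=5792768/1638155] → run H
t=6: vr[D=3072/655 E=6463488/1638155 H=4127811584/692939565] → run E
t=7: vr[D=3072/655 E=7134208/1638155 H=4127811584/692939565] → run E
t=8: vr[D=3072/655 E=7804928/1638155 H=4127811584/692939565] → run D
t=9: vr[E=7804928/1638155 H=4127811584/692939565] → run E
t=10: vr[E=8475648/1638155 H=4127811584/692939565] → run E
t=11: vr[H=4127811584/692939565] → run H
t=12: vr[H=5805282304/692939565] → run H
t=13: vr[H=2494251008/230979855] → run H
t=14: vr[H=9160223744/692939565] → run H
t=15: vr[H=10837694464/692939565] → run H
t=16: (idle)
t=17: (idle)
t=18: (idle)
t=19: (idle)

context switches = 7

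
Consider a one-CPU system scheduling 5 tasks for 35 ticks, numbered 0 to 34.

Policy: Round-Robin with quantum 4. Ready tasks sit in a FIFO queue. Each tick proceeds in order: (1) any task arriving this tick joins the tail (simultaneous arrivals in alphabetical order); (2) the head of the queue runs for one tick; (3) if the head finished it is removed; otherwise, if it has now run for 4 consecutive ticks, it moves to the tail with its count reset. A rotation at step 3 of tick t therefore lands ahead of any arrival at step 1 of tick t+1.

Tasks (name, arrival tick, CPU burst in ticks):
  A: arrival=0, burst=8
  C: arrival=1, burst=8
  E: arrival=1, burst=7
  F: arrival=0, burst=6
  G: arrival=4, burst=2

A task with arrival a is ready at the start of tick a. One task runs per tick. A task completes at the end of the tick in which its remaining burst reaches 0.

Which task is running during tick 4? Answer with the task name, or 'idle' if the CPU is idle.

t=0: queue=[A,F] q_used=0 → run A
t=1: queue=[A,F,C,E] q_used=1 → run A
t=2: queue=[A,F,C,E] q_used=2 → run A
t=3: queue=[A,F,C,E] q_used=3 → run A
t=4: queue=[F,C,E,A,G] q_used=0 → run F
t=5: queue=[F,C,E,A,G] q_used=1 → run F
t=6: queue=[F,C,E,A,G] q_used=2 → run F
t=7: queue=[F,C,E,A,G] q_used=3 → run F
t=8: queue=[C,E,A,G,F] q_used=0 → run C
t=9: queue=[C,E,A,G,F] q_used=1 → run C
t=10: queue=[C,E,A,G,F] q_used=2 → run C
t=11: queue=[C,E,A,G,F] q_used=3 → run C
t=12: queue=[E,A,G,F,C] q_used=0 → run E
t=13: queue=[E,A,G,F,C] q_used=1 → run E
t=14: queue=[E,A,G,F,C] q_used=2 → run E
t=15: queue=[E,A,G,F,C] q_used=3 → run E
t=16: queue=[A,G,F,C,E] q_used=0 → run A
t=17: queue=[A,G,F,C,E] q_used=1 → run A
t=18: queue=[A,G,F,C,E] q_used=2 → run A
t=19: queue=[A,G,F,C,E] q_used=3 → run A
t=20: queue=[G,F,C,E] q_used=0 → run G
t=21: queue=[G,F,C,E] q_used=1 → run G
t=22: queue=[F,C,E] q_used=0 → run F
t=23: queue=[F,C,E] q_used=1 → run F
t=24: queue=[C,E] q_used=0 → run C
t=25: queue=[C,E] q_used=1 → run C
t=26: queue=[C,E] q_used=2 → run C
t=27: queue=[C,E] q_used=3 → run C
t=28: queue=[E] q_used=0 → run E
t=29: queue=[E] q_used=1 → run E
t=30: queue=[E] q_used=2 → run E
t=31: (idle)
t=32: (idle)
t=33: (idle)
t=34: (idle)

running at tick 4 = F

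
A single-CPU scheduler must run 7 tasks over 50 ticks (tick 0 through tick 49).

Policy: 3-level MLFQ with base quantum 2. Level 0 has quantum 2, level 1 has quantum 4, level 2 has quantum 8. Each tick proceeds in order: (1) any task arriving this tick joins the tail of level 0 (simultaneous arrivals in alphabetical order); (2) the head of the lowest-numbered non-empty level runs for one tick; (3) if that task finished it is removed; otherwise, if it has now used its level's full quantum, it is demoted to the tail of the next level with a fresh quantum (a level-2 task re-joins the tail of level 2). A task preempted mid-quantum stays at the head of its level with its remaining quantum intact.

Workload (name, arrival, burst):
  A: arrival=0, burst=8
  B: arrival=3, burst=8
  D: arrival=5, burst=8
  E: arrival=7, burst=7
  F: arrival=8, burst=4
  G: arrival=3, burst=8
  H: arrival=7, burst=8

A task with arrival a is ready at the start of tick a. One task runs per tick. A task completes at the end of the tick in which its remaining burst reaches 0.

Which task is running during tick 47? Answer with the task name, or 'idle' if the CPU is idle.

t=0: L0/L1/L2 = A/-/- → run A
t=1: L0/L1/L2 = A/-/- → run A
t=2: L0/L1/L2 = -/A/- → run A
t=3: L0/L1/L2 = BG/A/- → run B
t=4: L0/L1/L2 = BG/A/- → run B
t=5: L0/L1/L2 = GD/AB/- → run G
t=6: L0/L1/L2 = GD/AB/- → run G
t=7: L0/L1/L2 = DEH/ABG/- → run D
t=8: L0/L1/L2 = DEHF/ABG/- → run D
t=9: L0/L1/L2 = EHF/ABGD/- → run E
t=10: L0/L1/L2 = EHF/ABGD/- → run E
t=11: L0/L1/L2 = HF/ABGDE/- → run H
t=12: L0/L1/L2 = HF/ABGDE/- → run H
t=13: L0/L1/L2 = F/ABGDEH/- → run F
t=14: L0/L1/L2 = F/ABGDEH/- → run F
t=15: L0/L1/L2 = -/ABGDEHF/- → run A
t=16: L0/L1/L2 = -/ABGDEHF/- → run A
t=17: L0/L1/L2 = -/ABGDEHF/- → run A
t=18: L0/L1/L2 = -/BGDEHF/A → run B
t=19: L0/L1/L2 = -/BGDEHF/A → run B
t=20: L0/L1/L2 = -/BGDEHF/A → run B
t=21: L0/L1/L2 = -/BGDEHF/A → run B
t=22: L0/L1/L2 = -/GDEHF/AB → run G
t=23: L0/L1/L2 = -/GDEHF/AB → run G
t=24: L0/L1/L2 = -/GDEHF/AB → run G
t=25: L0/L1/L2 = -/GDEHF/AB → run G
t=26: L0/L1/L2 = -/DEHF/ABG → run D
t=27: L0/L1/L2 = -/DEHF/ABG → run D
t=28: L0/L1/L2 = -/DEHF/ABG → run D
t=29: L0/L1/L2 = -/DEHF/ABG → run D
t=30: L0/L1/L2 = -/EHF/ABGD → run E
t=31: L0/L1/L2 = -/EHF/ABGD → run E
t=32: L0/L1/L2 = -/EHF/ABGD → run E
t=33: L0/L1/L2 = -/EHF/ABGD → run E
t=34: L0/L1/L2 = -/HF/ABGDE → run H
t=35: L0/L1/L2 = -/HF/ABGDE → run H
t=36: L0/L1/L2 = -/HF/ABGDE → run H
t=37: L0/L1/L2 = -/HF/ABGDE → run H
t=38: L0/L1/L2 = -/F/ABGDEH → run F
t=39: L0/L1/L2 = -/F/ABGDEH → run F
t=40: L0/L1/L2 = -/-/ABGDEH → run A
t=41: L0/L1/L2 = -/-/ABGDEH → run A
t=42: L0/L1/L2 = -/-/BGDEH → run B
t=43: L0/L1/L2 = -/-/BGDEH → run B
t=44: L0/L1/L2 = -/-/GDEH → run G
t=45: L0/L1/L2 = -/-/GDEH → run G
t=46: L0/L1/L2 = -/-/DEH → run D
t=47: L0/L1/L2 = -/-/DEH → run D
t=48: L0/L1/L2 = -/-/EH → run E
t=49: L0/L1/L2 = -/-/H → run H

running at tick 47 = D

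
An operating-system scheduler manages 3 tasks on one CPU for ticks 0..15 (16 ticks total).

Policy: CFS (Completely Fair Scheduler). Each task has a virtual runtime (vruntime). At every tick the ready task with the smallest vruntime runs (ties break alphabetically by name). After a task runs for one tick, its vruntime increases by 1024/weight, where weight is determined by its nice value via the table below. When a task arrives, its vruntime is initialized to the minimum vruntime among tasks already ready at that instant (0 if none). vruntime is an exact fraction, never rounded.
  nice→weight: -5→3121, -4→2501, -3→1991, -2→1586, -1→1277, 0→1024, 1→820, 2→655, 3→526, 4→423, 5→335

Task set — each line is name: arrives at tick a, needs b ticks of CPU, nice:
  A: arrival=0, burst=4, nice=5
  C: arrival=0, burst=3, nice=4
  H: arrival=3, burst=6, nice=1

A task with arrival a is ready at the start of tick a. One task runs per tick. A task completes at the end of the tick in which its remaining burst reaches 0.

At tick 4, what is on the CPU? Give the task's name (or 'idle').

running at tick 4 = H

t=0: vr[A=0 C=0] → run A
t=1: vr[A=1024/335 C=0] → run C
t=2: vr[A=1024/335 C=1024/423] → run C
t=3: vr[A=1024/335 C=2048/423 H=1024/335] → run A
t=4: vr[A=2048/335 C=2048/423 H=1024/335] → run H
t=5: vr[A=2048/335 C=2048/423 H=59136/13735] → run H
t=6: vr[A=2048/335 C=2048/423 H=76288/13735] → run C
t=7: vr[A=2048/335 H=76288/13735] → run H
t=8: vr[A=2048/335 H=18688/2747] → run A
t=9: vr[A=3072/335 H=18688/2747] → run H
t=10: vr[A=3072/335 H=110592/13735] → run H
t=11: vr[A=3072/335 H=127744/13735] → run A
t=12: vr[H=127744/13735] → run H
t=13: (idle)
t=14: (idle)
t=15: (idle)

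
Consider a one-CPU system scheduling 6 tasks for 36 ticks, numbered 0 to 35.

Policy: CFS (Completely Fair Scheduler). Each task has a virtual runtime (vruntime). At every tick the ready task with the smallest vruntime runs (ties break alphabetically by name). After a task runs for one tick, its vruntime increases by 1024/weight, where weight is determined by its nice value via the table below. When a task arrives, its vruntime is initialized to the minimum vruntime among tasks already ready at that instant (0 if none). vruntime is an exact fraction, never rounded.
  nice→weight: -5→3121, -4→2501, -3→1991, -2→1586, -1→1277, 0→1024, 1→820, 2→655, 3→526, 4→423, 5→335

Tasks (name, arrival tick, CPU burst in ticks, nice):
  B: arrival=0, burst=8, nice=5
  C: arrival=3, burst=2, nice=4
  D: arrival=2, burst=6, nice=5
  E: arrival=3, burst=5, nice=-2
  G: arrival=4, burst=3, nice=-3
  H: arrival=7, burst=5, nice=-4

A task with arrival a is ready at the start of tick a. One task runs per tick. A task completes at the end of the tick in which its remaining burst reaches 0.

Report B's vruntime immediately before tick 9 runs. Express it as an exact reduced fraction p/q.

t=0: vr[B=0] → run B
t=1: vr[B=1024/335] → run B
t=2: vr[B=2048/335 D=2048/335] → run B
t=3: vr[B=3072/335 C=2048/335 D=2048/335 E=2048/335] → run C
t=4: vr[B=3072/335 C=1209344/141705 D=2048/335 E=2048/335 G=2048/335] → run D
t=5: vr[B=3072/335 C=1209344/141705 D=3072/335 E=2048/335 G=2048/335] → run E
t=6: vr[B=3072/335 C=1209344/141705 D=3072/335 E=1795584/265655 G=2048/335] → run G
t=7: vr[B=3072/335 C=1209344/141705 D=3072/335 E=1795584/265655 G=4420608/666985 H=4420608/666985] → run G
t=8: vr[B=3072/335 C=1209344/141705 D=3072/335 E=1795584/265655 G=4763648/666985 H=4420608/666985] → run H
t=9: vr[B=3072/335 C=1209344/141705 D=3072/335 E=1795584/265655 G=4763648/666985 H=11738933248/1668129485] → run E
t=10: vr[B=3072/335 C=1209344/141705 D=3072/335 E=1967104/265655 G=4763648/666985 H=11738933248/1668129485] → run H
t=11: vr[B=3072/335 C=1209344/141705 D=3072/335 E=1967104/265655 G=4763648/666985 H=12421925888/1668129485] → run G
t=12: vr[B=3072/335 C=1209344/141705 D=3072/335 E=1967104/265655 H=12421925888/1668129485] → run E
t=13: vr[B=3072/335 C=1209344/141705 D=3072/335 E=2138624/265655 H=12421925888/1668129485] → run H
t=14: vr[B=3072/335 C=1209344/141705 D=3072/335 E=2138624/265655 H=13104918528/1668129485] → run H
t=15: vr[B=3072/335 C=1209344/141705 D=3072/335 E=2138624/265655 H=13787911168/1668129485] → run E
t=16: vr[B=3072/335 C=1209344/141705 D=3072/335 E=2310144/265655 H=13787911168/1668129485] → run H
t=17: vr[B=3072/335 C=1209344/141705 D=3072/335 E=2310144/265655] → run C
t=18: vr[B=3072/335 D=3072/335 E=2310144/265655] → run E
t=19: vr[B=3072/335 D=3072/335] → run B
t=20: vr[B=4096/335 D=3072/335] → run D
t=21: vr[B=4096/335 D=4096/335] → run B
t=22: vr[B=1024/67 D=4096/335] → run D
t=23: vr[B=1024/67 D=1024/67] → run B
t=24: vr[B=6144/335 D=1024/67] → run D
t=25: vr[B=6144/335 D=6144/335] → run B
t=26: vr[B=7168/335 D=6144/335] → run D
t=27: vr[B=7168/335 D=7168/335] → run B
t=28: vr[D=7168/335] → run D
t=29: (idle)
t=30: (idle)
t=31: (idle)
t=32: (idle)
t=33: (idle)
t=34: (idle)
t=35: (idle)

vruntime(B, start of tick 9) = 3072/335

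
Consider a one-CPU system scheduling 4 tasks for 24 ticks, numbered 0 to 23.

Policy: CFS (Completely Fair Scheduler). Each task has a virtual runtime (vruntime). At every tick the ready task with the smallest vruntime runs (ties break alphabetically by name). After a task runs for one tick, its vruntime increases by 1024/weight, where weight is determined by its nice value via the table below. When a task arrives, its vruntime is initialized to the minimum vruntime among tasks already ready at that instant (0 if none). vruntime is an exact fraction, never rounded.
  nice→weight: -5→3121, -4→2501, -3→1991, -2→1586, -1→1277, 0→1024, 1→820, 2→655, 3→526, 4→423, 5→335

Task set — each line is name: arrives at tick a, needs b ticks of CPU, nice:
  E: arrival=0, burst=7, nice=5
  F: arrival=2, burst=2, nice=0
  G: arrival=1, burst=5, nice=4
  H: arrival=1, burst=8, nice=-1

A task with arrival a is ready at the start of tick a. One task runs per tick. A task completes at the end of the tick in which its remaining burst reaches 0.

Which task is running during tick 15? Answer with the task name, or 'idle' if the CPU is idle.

running at tick 15 = H

t=0: vr[E=0] → run E
t=1: vr[E=1024/335 G=1024/335 H=1024/335] → run E
t=2: vr[E=2048/335 F=1024/335 G=1024/335 H=1024/335] → run F
t=3: vr[E=2048/335 F=1359/335 G=1024/335 H=1024/335] → run G
t=4: vr[E=2048/335 F=1359/335 G=776192/141705 H=1024/335] → run H
t=5: vr[E=2048/335 F=1359/335 G=776192/141705 H=1650688/427795] → run H
t=6: vr[E=2048/335 F=1359/335 G=776192/141705 H=1993728/427795] → run F
t=7: vr[E=2048/335 G=776192/141705 H=1993728/427795] → run H
t=8: vr[E=2048/335 G=776192/141705 H=2336768/427795] → run H
t=9: vr[E=2048/335 G=776192/141705 H=2679808/427795] → run G
t=10: vr[E=2048/335 G=1119232/141705 H=2679808/427795] → run E
t=11: vr[E=3072/335 G=1119232/141705 H=2679808/427795] → run H
t=12: vr[E=3072/335 G=1119232/141705 H=3022848/427795] → run H
t=13: vr[E=3072/335 G=1119232/141705 H=3365888/427795] → run H
t=14: vr[E=3072/335 G=1119232/141705 H=3708928/427795] → run G
t=15: vr[E=3072/335 G=487424/47235 H=3708928/427795] → run H
t=16: vr[E=3072/335 G=487424/47235] → run E
t=17: vr[E=4096/335 G=487424/47235] → run G
t=18: vr[E=4096/335 G=1805312/141705] → run E
t=19: vr[E=1024/67 G=1805312/141705] → run G
t=20: vr[E=1024/67] → run E
t=21: vr[E=6144/335] → run E
t=22: (idle)
t=23: (idle)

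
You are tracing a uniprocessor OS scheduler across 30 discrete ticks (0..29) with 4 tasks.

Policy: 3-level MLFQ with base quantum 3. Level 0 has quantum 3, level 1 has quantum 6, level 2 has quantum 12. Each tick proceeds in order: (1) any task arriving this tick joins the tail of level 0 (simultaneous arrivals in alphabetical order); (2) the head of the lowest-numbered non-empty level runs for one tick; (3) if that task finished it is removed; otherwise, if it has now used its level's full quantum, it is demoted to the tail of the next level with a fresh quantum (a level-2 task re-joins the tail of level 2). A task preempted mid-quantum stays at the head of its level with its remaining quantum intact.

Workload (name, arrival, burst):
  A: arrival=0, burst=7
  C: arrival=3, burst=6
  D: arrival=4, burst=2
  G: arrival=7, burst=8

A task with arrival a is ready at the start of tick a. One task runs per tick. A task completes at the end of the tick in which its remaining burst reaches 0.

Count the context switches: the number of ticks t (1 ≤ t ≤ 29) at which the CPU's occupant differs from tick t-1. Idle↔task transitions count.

t=0: L0/L1/L2 = A/-/- → run A
t=1: L0/L1/L2 = A/-/- → run A
t=2: L0/L1/L2 = A/-/- → run A
t=3: L0/L1/L2 = C/A/- → run C
t=4: L0/L1/L2 = CD/A/- → run C
t=5: L0/L1/L2 = CD/A/- → run C
t=6: L0/L1/L2 = D/AC/- → run D
t=7: L0/L1/L2 = DG/AC/- → run D
t=8: L0/L1/L2 = G/AC/- → run G
t=9: L0/L1/L2 = G/AC/- → run G
t=10: L0/L1/L2 = G/AC/- → run G
t=11: L0/L1/L2 = -/ACG/- → run A
t=12: L0/L1/L2 = -/ACG/- → run A
t=13: L0/L1/L2 = -/ACG/- → run A
t=14: L0/L1/L2 = -/ACG/- → run A
t=15: L0/L1/L2 = -/CG/- → run C
t=16: L0/L1/L2 = -/CG/- → run C
t=17: L0/L1/L2 = -/CG/- → run C
t=18: L0/L1/L2 = -/G/- → run G
t=19: L0/L1/L2 = -/G/- → run G
t=20: L0/L1/L2 = -/G/- → run G
t=21: L0/L1/L2 = -/G/- → run G
t=22: L0/L1/L2 = -/G/- → run G
t=23: (idle)
t=24: (idle)
t=25: (idle)
t=26: (idle)
t=27: (idle)
t=28: (idle)
t=29: (idle)

context switches = 7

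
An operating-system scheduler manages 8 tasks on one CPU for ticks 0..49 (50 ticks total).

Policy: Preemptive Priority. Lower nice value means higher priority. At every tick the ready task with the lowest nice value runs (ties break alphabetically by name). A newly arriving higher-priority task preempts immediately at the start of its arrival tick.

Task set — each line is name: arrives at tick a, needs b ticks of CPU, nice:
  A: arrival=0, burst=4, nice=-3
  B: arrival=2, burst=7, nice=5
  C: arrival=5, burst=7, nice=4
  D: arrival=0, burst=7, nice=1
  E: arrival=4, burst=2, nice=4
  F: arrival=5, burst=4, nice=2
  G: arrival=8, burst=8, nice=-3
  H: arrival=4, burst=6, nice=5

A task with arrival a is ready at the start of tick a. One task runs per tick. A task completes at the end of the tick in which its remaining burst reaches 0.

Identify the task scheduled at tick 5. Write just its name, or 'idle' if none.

running at tick 5 = D

t=0: ready={A,D} → run A
t=1: ready={A,D} → run A
t=2: ready={A,B,D} → run A
t=3: ready={A,B,D} → run A
t=4: ready={B,D,E,H} → run D
t=5: ready={B,C,D,E,F,H} → run D
t=6: ready={B,C,D,E,F,H} → run D
t=7: ready={B,C,D,E,F,H} → run D
t=8: ready={B,C,D,E,F,G,H} → run G
t=9: ready={B,C,D,E,F,G,H} → run G
t=10: ready={B,C,D,E,F,G,H} → run G
t=11: ready={B,C,D,E,F,G,H} → run G
t=12: ready={B,C,D,E,F,G,H} → run G
t=13: ready={B,C,D,E,F,G,H} → run G
t=14: ready={B,C,D,E,F,G,H} → run G
t=15: ready={B,C,D,E,F,G,H} → run G
t=16: ready={B,C,D,E,F,H} → run D
t=17: ready={B,C,D,E,F,H} → run D
t=18: ready={B,C,D,E,F,H} → run D
t=19: ready={B,C,E,F,H} → run F
t=20: ready={B,C,E,F,H} → run F
t=21: ready={B,C,E,F,H} → run F
t=22: ready={B,C,E,F,H} → run F
t=23: ready={B,C,E,H} → run C
t=24: ready={B,C,E,H} → run C
t=25: ready={B,C,E,H} → run C
t=26: ready={B,C,E,H} → run C
t=27: ready={B,C,E,H} → run C
t=28: ready={B,C,E,H} → run C
t=29: ready={B,C,E,H} → run C
t=30: ready={B,E,H} → run E
t=31: ready={B,E,H} → run E
t=32: ready={B,H} → run B
t=33: ready={B,H} → run B
t=34: ready={B,H} → run B
t=35: ready={B,H} → run B
t=36: ready={B,H} → run B
t=37: ready={B,H} → run B
t=38: ready={B,H} → run B
t=39: ready={H} → run H
t=40: ready={H} → run H
t=41: ready={H} → run H
t=42: ready={H} → run H
t=43: ready={H} → run H
t=44: ready={H} → run H
t=45: (idle)
t=46: (idle)
t=47: (idle)
t=48: (idle)
t=49: (idle)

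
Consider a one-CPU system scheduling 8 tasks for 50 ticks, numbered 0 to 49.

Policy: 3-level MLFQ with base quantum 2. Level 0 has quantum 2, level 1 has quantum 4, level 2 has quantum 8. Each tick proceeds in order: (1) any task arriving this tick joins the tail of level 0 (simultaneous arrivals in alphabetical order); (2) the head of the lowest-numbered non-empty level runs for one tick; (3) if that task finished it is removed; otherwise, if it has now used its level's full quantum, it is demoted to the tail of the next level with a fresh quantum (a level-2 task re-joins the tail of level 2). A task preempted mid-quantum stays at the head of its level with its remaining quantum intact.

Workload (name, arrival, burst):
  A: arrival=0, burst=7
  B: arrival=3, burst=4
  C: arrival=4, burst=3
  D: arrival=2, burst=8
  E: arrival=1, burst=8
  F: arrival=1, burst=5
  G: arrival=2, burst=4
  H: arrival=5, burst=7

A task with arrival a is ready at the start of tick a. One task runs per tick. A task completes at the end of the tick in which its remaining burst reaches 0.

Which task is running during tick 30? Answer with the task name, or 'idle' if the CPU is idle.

t=0: L0/L1/L2 = A/-/- → run A
t=1: L0/L1/L2 = AEF/-/- → run A
t=2: L0/L1/L2 = EFDG/A/- → run E
t=3: L0/L1/L2 = EFDGB/A/- → run E
t=4: L0/L1/L2 = FDGBC/AE/- → run F
t=5: L0/L1/L2 = FDGBCH/AE/- → run F
t=6: L0/L1/L2 = DGBCH/AEF/- → run D
t=7: L0/L1/L2 = DGBCH/AEF/- → run D
t=8: L0/L1/L2 = GBCH/AEFD/- → run G
t=9: L0/L1/L2 = GBCH/AEFD/- → run G
t=10: L0/L1/L2 = BCH/AEFDG/- → run B
t=11: L0/L1/L2 = BCH/AEFDG/- → run B
t=12: L0/L1/L2 = CH/AEFDGB/- → run C
t=13: L0/L1/L2 = CH/AEFDGB/- → run C
t=14: L0/L1/L2 = H/AEFDGBC/- → run H
t=15: L0/L1/L2 = H/AEFDGBC/- → run H
t=16: L0/L1/L2 = -/AEFDGBCH/- → run A
t=17: L0/L1/L2 = -/AEFDGBCH/- → run A
t=18: L0/L1/L2 = -/AEFDGBCH/- → run A
t=19: L0/L1/L2 = -/AEFDGBCH/- → run A
t=20: L0/L1/L2 = -/EFDGBCH/A → run E
t=21: L0/L1/L2 = -/EFDGBCH/A → run E
t=22: L0/L1/L2 = -/EFDGBCH/A → run E
t=23: L0/L1/L2 = -/EFDGBCH/A → run E
t=24: L0/L1/L2 = -/FDGBCH/AE → run F
t=25: L0/L1/L2 = -/FDGBCH/AE → run F
t=26: L0/L1/L2 = -/FDGBCH/AE → run F
t=27: L0/L1/L2 = -/DGBCH/AE → run D
t=28: L0/L1/L2 = -/DGBCH/AE → run D
t=29: L0/L1/L2 = -/DGBCH/AE → run D
t=30: L0/L1/L2 = -/DGBCH/AE → run D
t=31: L0/L1/L2 = -/GBCH/AED → run G
t=32: L0/L1/L2 = -/GBCH/AED → run G
t=33: L0/L1/L2 = -/BCH/AED → run B
t=34: L0/L1/L2 = -/BCH/AED → run B
t=35: L0/L1/L2 = -/CH/AED → run C
t=36: L0/L1/L2 = -/H/AED → run H
t=37: L0/L1/L2 = -/H/AED → run H
t=38: L0/L1/L2 = -/H/AED → run H
t=39: L0/L1/L2 = -/H/AED → run H
t=40: L0/L1/L2 = -/-/AEDH → run A
t=41: L0/L1/L2 = -/-/EDH → run E
t=42: L0/L1/L2 = -/-/EDH → run E
t=43: L0/L1/L2 = -/-/DH → run D
t=44: L0/L1/L2 = -/-/DH → run D
t=45: L0/L1/L2 = -/-/H → run H
t=46: (idle)
t=47: (idle)
t=48: (idle)
t=49: (idle)

running at tick 30 = D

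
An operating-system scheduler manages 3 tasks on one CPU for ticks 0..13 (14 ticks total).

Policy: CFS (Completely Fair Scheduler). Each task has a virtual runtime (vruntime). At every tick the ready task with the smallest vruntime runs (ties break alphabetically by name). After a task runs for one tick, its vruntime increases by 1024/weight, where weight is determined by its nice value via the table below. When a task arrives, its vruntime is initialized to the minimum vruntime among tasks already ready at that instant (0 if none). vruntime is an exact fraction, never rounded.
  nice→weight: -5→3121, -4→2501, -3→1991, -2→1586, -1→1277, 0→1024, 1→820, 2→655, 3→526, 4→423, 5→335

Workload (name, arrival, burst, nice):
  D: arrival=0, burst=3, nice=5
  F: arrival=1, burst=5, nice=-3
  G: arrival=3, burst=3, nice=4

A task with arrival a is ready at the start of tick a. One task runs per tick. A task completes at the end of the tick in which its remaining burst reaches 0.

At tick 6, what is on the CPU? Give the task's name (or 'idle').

running at tick 6 = F

t=0: vr[D=0] → run D
t=1: vr[D=1024/335 F=1024/335] → run D
t=2: vr[D=2048/335 F=1024/335] → run F
t=3: vr[D=2048/335 F=2381824/666985 G=2381824/666985] → run F
t=4: vr[D=2048/335 F=2724864/666985 G=2381824/666985] → run G
t=5: vr[D=2048/335 F=2724864/666985 G=1690504192/282134655] → run F
t=6: vr[D=2048/335 F=3067904/666985 G=1690504192/282134655] → run F
t=7: vr[D=2048/335 F=3410944/666985 G=1690504192/282134655] → run F
t=8: vr[D=2048/335 G=1690504192/282134655] → run G
t=9: vr[D=2048/335 G=2373496832/282134655] → run D
t=10: vr[G=2373496832/282134655] → run G
t=11: (idle)
t=12: (idle)
t=13: (idle)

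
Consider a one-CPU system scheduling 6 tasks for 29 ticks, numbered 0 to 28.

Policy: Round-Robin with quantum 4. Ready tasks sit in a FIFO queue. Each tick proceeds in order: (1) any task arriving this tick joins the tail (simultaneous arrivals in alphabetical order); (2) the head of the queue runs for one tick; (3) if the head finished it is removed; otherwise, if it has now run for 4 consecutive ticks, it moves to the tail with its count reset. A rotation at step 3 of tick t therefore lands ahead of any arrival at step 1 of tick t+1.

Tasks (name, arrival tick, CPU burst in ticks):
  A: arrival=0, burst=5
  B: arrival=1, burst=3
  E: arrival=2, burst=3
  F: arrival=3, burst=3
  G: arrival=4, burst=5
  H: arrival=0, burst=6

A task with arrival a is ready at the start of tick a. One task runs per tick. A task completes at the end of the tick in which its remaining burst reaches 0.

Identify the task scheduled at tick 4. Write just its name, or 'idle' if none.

running at tick 4 = H

t=0: queue=[A,H] q_used=0 → run A
t=1: queue=[A,H,B] q_used=1 → run A
t=2: queue=[A,H,B,E] q_used=2 → run A
t=3: queue=[A,H,B,E,F] q_used=3 → run A
t=4: queue=[H,B,E,F,A,G] q_used=0 → run H
t=5: queue=[H,B,E,F,A,G] q_used=1 → run H
t=6: queue=[H,B,E,F,A,G] q_used=2 → run H
t=7: queue=[H,B,E,F,A,G] q_used=3 → run H
t=8: queue=[B,E,F,A,G,H] q_used=0 → run B
t=9: queue=[B,E,F,A,G,H] q_used=1 → run B
t=10: queue=[B,E,F,A,G,H] q_used=2 → run B
t=11: queue=[E,F,A,G,H] q_used=0 → run E
t=12: queue=[E,F,A,G,H] q_used=1 → run E
t=13: queue=[E,F,A,G,H] q_used=2 → run E
t=14: queue=[F,A,G,H] q_used=0 → run F
t=15: queue=[F,A,G,H] q_used=1 → run F
t=16: queue=[F,A,G,H] q_used=2 → run F
t=17: queue=[A,G,H] q_used=0 → run A
t=18: queue=[G,H] q_used=0 → run G
t=19: queue=[G,H] q_used=1 → run G
t=20: queue=[G,H] q_used=2 → run G
t=21: queue=[G,H] q_used=3 → run G
t=22: queue=[H,G] q_used=0 → run H
t=23: queue=[H,G] q_used=1 → run H
t=24: queue=[G] q_used=0 → run G
t=25: (idle)
t=26: (idle)
t=27: (idle)
t=28: (idle)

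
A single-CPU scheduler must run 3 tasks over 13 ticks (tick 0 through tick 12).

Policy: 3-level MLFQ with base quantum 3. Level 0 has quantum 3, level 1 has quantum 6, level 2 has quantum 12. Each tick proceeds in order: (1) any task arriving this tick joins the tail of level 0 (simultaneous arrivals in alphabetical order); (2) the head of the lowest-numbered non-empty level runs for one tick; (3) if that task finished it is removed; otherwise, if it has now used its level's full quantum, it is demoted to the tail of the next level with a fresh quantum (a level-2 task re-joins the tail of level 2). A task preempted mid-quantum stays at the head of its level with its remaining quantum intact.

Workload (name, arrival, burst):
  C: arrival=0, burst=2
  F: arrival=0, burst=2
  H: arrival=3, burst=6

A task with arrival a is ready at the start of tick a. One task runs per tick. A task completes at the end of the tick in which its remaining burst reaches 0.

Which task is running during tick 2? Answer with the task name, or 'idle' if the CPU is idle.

t=0: L0/L1/L2 = CF/-/- → run C
t=1: L0/L1/L2 = CF/-/- → run C
t=2: L0/L1/L2 = F/-/- → run F
t=3: L0/L1/L2 = FH/-/- → run F
t=4: L0/L1/L2 = H/-/- → run H
t=5: L0/L1/L2 = H/-/- → run H
t=6: L0/L1/L2 = H/-/- → run H
t=7: L0/L1/L2 = -/H/- → run H
t=8: L0/L1/L2 = -/H/- → run H
t=9: L0/L1/L2 = -/H/- → run H
t=10: (idle)
t=11: (idle)
t=12: (idle)

running at tick 2 = F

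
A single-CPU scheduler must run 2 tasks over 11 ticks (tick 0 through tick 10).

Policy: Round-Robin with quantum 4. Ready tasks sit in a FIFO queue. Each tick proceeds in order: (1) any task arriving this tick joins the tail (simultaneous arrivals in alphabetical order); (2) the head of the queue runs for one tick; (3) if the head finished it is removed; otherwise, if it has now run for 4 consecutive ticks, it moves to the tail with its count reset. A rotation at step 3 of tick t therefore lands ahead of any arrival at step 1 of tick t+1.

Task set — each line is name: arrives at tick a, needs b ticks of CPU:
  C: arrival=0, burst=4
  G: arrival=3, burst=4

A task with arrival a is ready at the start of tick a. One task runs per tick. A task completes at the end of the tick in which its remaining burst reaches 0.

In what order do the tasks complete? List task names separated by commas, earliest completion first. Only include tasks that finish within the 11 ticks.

completion order = C, G

t=0: queue=[C] q_used=0 → run C
t=1: queue=[C] q_used=1 → run C
t=2: queue=[C] q_used=2 → run C
t=3: queue=[C,G] q_used=3 → run C
t=4: queue=[G] q_used=0 → run G
t=5: queue=[G] q_used=1 → run G
t=6: queue=[G] q_used=2 → run G
t=7: queue=[G] q_used=3 → run G
t=8: (idle)
t=9: (idle)
t=10: (idle)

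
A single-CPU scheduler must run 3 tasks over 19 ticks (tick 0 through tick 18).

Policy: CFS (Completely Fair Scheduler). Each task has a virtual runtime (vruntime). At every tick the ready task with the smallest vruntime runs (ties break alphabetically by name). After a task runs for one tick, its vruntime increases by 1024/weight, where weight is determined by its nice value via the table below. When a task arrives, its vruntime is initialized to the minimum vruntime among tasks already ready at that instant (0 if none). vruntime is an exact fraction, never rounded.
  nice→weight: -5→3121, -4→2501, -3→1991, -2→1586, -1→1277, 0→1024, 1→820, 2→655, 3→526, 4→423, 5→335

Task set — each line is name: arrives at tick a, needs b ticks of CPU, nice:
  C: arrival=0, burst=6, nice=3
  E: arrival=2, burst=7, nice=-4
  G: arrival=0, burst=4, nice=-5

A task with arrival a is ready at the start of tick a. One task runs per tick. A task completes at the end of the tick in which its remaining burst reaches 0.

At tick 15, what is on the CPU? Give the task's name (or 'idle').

t=0: vr[C=0 G=0] → run C
t=1: vr[C=512/263 G=0] → run G
t=2: vr[C=512/263 E=1024/3121 G=1024/3121] → run E
t=3: vr[C=512/263 E=5756928/7805621 G=1024/3121] → run G
t=4: vr[C=512/263 E=5756928/7805621 G=2048/3121] → run G
t=5: vr[C=512/263 E=5756928/7805621 G=3072/3121] → run E
t=6: vr[C=512/263 E=8952832/7805621 G=3072/3121] → run G
t=7: vr[C=512/263 E=8952832/7805621] → run E
t=8: vr[C=512/263 E=12148736/7805621] → run E
t=9: vr[C=512/263 E=15344640/7805621] → run C
t=10: vr[C=1024/263 E=15344640/7805621] → run E
t=11: vr[C=1024/263 E=18540544/7805621] → run E
t=12: vr[C=1024/263 E=21736448/7805621] → run E
t=13: vr[C=1024/263] → run C
t=14: vr[C=1536/263] → run C
t=15: vr[C=2048/263] → run C
t=16: vr[C=2560/263] → run C
t=17: (idle)
t=18: (idle)

running at tick 15 = C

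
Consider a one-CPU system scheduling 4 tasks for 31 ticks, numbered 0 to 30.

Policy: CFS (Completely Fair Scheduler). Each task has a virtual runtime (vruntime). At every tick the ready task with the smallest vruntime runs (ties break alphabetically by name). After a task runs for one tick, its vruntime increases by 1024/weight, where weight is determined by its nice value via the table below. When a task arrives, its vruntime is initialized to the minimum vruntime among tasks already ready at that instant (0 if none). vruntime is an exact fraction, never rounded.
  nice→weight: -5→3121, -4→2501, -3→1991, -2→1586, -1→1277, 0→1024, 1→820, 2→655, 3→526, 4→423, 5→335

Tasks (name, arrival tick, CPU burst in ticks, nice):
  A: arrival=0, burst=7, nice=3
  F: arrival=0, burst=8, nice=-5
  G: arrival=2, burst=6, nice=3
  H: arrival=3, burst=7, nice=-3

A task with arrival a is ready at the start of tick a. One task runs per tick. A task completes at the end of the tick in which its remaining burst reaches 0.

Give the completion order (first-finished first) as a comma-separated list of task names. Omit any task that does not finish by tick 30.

completion order = F, H, G, A

t=0: vr[A=0 F=0] → run A
t=1: vr[A=512/263 F=0] → run F
t=2: vr[A=512/263 F=1024/3121 G=1024/3121] → run F
t=3: vr[A=512/263 F=2048/3121 G=1024/3121 H=1024/3121] → run G
t=4: vr[A=512/263 F=2048/3121 G=1867264/820823 H=1024/3121] → run H
t=5: vr[A=512/263 F=2048/3121 G=1867264/820823 H=5234688/6213911] → run F
t=6: vr[A=512/263 F=3072/3121 G=1867264/820823 H=5234688/6213911] → run H
t=7: vr[A=512/263 F=3072/3121 G=1867264/820823 H=8430592/6213911] → run F
t=8: vr[A=512/263 F=4096/3121 G=1867264/820823 H=8430592/6213911] → run F
t=9: vr[A=512/263 F=5120/3121 G=1867264/820823 H=8430592/6213911] → run H
t=10: vr[A=512/263 F=5120/3121 G=1867264/820823 H=11626496/6213911] → run F
t=11: vr[A=512/263 F=6144/3121 G=1867264/820823 H=11626496/6213911] → run H
t=12: vr[A=512/263 F=6144/3121 G=1867264/820823 H=14822400/6213911] → run A
t=13: vr[A=1024/263 F=6144/3121 G=1867264/820823 H=14822400/6213911] → run F
t=14: vr[A=1024/263 F=7168/3121 G=1867264/820823 H=14822400/6213911] → run G
t=15: vr[A=1024/263 F=7168/3121 G=3465216/820823 H=14822400/6213911] → run F
t=16: vr[A=1024/263 G=3465216/820823 H=14822400/6213911] → run H
t=17: vr[A=1024/263 G=3465216/820823 H=18018304/6213911] → run H
t=18: vr[A=1024/263 G=3465216/820823 H=21214208/6213911] → run H
t=19: vr[A=1024/263 G=3465216/820823] → run A
t=20: vr[A=1536/263 G=3465216/820823] → run G
t=21: vr[A=1536/263 G=5063168/820823] → run A
t=22: vr[A=2048/263 G=5063168/820823] → run G
t=23: vr[A=2048/263 G=6661120/820823] → run A
t=24: vr[A=2560/263 G=6661120/820823] → run G
t=25: vr[A=2560/263 G=8259072/820823] → run A
t=26: vr[A=3072/263 G=8259072/820823] → run G
t=27: vr[A=3072/263] → run A
t=28: (idle)
t=29: (idle)
t=30: (idle)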